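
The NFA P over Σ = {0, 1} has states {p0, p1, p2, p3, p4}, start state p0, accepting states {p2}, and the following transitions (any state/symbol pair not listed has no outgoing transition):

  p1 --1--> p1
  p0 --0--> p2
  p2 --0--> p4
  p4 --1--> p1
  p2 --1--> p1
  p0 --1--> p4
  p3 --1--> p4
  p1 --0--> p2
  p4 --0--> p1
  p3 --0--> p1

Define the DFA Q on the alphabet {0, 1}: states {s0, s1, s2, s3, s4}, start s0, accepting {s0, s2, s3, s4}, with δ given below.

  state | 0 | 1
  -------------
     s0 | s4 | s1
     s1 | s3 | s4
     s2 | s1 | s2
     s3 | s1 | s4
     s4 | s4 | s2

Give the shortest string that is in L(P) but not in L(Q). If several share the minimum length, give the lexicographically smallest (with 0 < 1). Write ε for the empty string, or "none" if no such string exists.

The string 010 is accepted by P but not by Q.
No shorter string lies in the difference, and 010 is the lexicographically first length-3 string in L(P) \ L(Q).

010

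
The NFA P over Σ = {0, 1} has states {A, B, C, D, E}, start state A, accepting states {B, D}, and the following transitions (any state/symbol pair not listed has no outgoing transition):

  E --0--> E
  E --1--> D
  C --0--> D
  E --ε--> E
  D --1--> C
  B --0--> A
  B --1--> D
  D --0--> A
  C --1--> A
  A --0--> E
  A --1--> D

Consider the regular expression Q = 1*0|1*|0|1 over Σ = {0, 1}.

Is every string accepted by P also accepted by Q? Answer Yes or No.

The string 01 is in L(P) but not in L(Q).
So L(P) ⊄ L(Q).

No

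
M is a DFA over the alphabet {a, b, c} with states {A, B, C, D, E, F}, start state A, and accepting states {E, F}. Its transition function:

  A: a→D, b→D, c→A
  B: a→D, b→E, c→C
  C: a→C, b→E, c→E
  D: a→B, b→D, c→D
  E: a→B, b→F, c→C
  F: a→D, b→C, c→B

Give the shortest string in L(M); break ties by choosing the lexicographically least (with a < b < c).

A breadth-first search from A reaches an accepting state first via the path A → D → B → E on input aab.
No string of length < 3 is accepted (BFS exhausts all shorter strings without reaching an accepting state), and aab is the lexicographically least accepting string of length 3.

aab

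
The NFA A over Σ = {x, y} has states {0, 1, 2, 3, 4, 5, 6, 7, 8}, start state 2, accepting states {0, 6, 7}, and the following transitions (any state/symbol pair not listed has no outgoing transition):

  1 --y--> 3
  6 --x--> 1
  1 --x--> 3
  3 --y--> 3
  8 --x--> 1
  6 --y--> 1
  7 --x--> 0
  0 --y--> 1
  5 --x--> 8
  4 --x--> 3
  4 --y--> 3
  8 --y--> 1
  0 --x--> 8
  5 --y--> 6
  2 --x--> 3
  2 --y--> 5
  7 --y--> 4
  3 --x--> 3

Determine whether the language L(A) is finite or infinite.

finite

The useful states (reachable from 2 and able to reach an accepting state) are {2, 5, 6}.
Restricted to these states the transition graph has no cycle, so every accepting path has bounded length and L is finite.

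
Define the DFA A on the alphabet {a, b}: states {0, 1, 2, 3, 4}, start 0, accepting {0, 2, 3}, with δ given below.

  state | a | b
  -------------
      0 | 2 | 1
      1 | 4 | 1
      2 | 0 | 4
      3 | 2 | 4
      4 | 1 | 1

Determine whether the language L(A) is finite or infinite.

infinite

State 0 is reachable from the start and can reach an accepting state, and it lies on the cycle 0 → 2 → 0.
Traversing that cycle any number of times yields accepted strings of unbounded length, so the language is infinite.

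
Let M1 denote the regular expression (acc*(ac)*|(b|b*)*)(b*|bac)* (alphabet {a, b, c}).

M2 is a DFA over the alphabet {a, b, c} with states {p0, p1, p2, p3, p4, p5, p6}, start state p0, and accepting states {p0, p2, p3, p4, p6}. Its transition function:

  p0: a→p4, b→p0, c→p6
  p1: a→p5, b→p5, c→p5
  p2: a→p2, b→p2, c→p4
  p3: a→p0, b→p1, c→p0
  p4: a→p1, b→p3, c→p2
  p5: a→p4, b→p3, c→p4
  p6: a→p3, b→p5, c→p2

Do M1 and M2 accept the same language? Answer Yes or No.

No

The string accac is accepted by M1 but rejected by M2.
So L(M1) ≠ L(M2).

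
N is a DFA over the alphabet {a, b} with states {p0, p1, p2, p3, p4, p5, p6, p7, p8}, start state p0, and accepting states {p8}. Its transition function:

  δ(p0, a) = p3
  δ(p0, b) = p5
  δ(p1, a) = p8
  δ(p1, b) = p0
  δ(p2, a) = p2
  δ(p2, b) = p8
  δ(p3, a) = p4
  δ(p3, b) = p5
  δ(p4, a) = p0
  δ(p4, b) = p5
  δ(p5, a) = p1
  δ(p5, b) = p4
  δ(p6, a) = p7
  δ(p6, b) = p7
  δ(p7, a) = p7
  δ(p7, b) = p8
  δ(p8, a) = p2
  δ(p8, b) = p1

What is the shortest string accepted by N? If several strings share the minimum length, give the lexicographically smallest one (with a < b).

A breadth-first search from p0 reaches an accepting state first via the path p0 → p5 → p1 → p8 on input baa.
No string of length < 3 is accepted (BFS exhausts all shorter strings without reaching an accepting state), and baa is the lexicographically least accepting string of length 3.

baa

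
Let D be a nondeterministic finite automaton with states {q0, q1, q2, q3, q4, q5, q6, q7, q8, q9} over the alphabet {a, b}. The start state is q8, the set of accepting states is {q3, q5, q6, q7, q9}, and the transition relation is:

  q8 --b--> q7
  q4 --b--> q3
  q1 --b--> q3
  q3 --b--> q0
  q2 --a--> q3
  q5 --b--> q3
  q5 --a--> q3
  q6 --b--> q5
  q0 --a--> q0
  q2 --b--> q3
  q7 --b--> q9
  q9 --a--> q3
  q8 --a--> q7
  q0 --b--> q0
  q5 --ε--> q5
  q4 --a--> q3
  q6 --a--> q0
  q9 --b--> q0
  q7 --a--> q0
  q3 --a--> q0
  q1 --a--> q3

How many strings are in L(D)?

The useful subgraph on states {q3, q7, q8, q9} is acyclic, so L(D) is finite; the longest accepting path visits 4 useful states, giving maximum string length 3.
Counting accepting paths from q8 by length: 2 of length 1, 2 of length 2, 2 of length 3. Total 6.

6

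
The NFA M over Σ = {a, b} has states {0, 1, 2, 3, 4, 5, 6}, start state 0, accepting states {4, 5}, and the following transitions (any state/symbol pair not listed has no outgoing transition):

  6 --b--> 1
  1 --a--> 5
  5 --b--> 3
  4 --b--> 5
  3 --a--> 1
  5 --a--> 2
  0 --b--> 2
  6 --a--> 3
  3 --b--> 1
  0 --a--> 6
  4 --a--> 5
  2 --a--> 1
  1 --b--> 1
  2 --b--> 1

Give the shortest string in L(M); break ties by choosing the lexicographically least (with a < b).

A breadth-first search from 0 reaches an accepting state first via the path 0 → 6 → 1 → 5 on input aba.
No string of length < 3 is accepted (BFS exhausts all shorter strings without reaching an accepting state), and aba is the lexicographically least accepting string of length 3.

aba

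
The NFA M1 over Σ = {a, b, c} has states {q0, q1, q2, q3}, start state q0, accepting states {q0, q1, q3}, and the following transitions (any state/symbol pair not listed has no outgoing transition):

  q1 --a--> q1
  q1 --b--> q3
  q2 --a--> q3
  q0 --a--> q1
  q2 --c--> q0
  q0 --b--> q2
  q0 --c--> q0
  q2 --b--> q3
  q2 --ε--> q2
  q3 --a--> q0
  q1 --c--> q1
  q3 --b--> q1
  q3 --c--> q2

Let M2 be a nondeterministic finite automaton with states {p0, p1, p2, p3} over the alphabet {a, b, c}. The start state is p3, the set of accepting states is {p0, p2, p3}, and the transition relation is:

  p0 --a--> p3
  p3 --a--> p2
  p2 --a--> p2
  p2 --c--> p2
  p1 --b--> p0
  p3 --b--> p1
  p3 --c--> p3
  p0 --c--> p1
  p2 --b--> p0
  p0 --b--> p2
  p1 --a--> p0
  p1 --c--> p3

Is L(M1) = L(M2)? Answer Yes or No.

Yes

Exploring the product automaton M1 × M2 from the start pair (q0, p3), following both machines on each input symbol, reaches 4 state pairs: (q0, p3), (q1, p2), (q2, p1), (q3, p0).
M1 accepts in {q0, q1, q3} and M2 accepts in {p0, p2, p3}. In every reachable pair the two components are either both accepting — (q0, p3), (q1, p2), (q3, p0) — or both non-accepting, so no string is accepted by exactly one of the machines: L(M1) \ L(M2) and L(M2) \ L(M1) are both empty.
Hence every string is accepted by M1 iff it is accepted by M2, and the two languages coincide.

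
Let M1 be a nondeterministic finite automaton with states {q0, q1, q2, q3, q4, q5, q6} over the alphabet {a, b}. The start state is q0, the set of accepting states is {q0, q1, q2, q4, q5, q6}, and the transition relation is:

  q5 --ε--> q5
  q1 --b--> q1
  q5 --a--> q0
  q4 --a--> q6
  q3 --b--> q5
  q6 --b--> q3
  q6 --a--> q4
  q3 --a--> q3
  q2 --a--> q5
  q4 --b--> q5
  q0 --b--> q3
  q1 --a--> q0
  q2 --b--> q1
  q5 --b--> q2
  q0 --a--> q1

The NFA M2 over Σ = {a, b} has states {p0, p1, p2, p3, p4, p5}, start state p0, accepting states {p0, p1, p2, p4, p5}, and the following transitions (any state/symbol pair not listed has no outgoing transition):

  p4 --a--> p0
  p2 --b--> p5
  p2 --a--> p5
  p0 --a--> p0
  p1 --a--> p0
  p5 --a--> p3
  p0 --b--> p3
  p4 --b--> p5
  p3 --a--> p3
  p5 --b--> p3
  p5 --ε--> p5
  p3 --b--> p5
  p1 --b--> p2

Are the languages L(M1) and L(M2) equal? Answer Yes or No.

No

The string ab is accepted by M1 but rejected by M2.
So L(M1) ≠ L(M2).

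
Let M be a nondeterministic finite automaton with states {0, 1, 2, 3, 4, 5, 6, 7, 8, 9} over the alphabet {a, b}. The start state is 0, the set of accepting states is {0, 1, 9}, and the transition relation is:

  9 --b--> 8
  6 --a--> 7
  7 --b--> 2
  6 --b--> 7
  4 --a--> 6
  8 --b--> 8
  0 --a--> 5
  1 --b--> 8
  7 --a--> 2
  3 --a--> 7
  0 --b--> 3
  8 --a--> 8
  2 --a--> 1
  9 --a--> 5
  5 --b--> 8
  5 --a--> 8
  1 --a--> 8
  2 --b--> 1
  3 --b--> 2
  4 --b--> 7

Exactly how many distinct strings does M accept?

The useful subgraph on states {0, 1, 2, 3, 7} is acyclic, so L(M) is finite; the longest accepting path visits 5 useful states, giving maximum string length 4.
Counting accepting paths from 0 by length: 1 of length 0, 2 of length 3, 4 of length 4. Total 7.

7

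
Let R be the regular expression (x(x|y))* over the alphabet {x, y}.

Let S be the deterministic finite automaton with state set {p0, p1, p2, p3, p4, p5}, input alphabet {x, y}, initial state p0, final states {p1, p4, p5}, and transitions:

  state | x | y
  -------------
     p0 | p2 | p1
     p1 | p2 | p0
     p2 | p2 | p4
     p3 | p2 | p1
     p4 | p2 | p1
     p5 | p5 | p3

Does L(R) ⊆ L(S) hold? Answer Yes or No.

The empty string ε is in L(R) but not in L(S).
So L(R) ⊄ L(S).

No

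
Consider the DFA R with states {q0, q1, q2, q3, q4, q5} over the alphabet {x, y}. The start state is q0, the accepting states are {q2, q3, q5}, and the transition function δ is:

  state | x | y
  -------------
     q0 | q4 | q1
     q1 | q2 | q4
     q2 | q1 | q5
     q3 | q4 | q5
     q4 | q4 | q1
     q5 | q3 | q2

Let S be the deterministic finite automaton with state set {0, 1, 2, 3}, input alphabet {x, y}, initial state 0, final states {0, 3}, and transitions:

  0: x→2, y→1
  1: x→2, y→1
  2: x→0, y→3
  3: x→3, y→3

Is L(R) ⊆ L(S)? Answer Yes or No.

No

The string yx is in L(R) but not in L(S).
So L(R) ⊄ L(S).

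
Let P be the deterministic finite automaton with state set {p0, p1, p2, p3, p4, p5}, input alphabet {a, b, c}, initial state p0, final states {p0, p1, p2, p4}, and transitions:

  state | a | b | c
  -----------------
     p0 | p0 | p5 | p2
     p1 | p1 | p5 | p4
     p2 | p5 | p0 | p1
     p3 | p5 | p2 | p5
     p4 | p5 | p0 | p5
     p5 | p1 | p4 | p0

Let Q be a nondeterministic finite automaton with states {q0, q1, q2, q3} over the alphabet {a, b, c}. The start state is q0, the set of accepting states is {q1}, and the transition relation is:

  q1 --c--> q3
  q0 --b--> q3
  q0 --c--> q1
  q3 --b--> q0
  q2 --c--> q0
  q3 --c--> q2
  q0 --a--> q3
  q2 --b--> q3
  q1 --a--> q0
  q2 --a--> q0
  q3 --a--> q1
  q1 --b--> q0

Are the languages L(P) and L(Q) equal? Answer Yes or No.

The empty string ε is accepted by P but rejected by Q.
So L(P) ≠ L(Q).

No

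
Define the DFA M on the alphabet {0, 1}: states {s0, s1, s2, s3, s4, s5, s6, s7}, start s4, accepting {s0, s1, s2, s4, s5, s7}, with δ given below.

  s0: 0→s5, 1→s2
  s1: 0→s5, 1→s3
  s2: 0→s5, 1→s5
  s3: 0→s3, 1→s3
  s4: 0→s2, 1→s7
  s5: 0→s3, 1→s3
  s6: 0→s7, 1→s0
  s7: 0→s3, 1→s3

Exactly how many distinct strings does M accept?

The useful subgraph on states {s2, s4, s5, s7} is acyclic, so L(M) is finite; the longest accepting path visits 3 useful states, giving maximum string length 2.
Counting accepting paths from s4 by length: 1 of length 0, 2 of length 1, 2 of length 2. Total 5.

5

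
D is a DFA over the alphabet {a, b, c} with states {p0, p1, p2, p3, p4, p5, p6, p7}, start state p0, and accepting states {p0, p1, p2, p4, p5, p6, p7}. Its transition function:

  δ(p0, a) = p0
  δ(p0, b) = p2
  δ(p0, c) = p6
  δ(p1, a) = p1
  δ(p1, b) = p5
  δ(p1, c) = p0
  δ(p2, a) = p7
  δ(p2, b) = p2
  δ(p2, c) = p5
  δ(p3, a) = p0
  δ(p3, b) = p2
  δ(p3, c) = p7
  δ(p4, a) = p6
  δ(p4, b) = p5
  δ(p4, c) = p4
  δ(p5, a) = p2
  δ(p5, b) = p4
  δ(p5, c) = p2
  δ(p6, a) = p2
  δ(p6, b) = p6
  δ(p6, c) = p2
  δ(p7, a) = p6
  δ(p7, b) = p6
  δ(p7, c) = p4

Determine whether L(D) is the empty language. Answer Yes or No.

No

The empty string ε is accepted: the run p0 ends in the accepting state p0.
Since at least one string is accepted, L(D) is not empty.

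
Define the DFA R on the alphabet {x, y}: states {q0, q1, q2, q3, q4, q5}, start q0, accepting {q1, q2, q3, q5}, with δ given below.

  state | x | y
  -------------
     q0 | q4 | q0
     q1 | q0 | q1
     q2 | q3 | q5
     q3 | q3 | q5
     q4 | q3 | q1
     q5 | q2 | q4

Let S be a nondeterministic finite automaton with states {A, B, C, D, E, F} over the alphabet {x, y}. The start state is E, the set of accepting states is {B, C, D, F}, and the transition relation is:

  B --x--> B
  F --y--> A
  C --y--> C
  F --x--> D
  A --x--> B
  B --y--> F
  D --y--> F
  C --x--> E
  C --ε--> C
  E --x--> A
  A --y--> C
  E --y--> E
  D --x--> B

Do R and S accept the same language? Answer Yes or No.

Yes

Exploring the product automaton R × S from the start pair (q0, E), following both machines on each input symbol, reaches 6 state pairs: (q0, E), (q4, A), (q3, B), (q1, C), (q5, F), (q2, D).
R accepts in {q1, q2, q3, q5} and S accepts in {B, C, D, F}. In every reachable pair the two components are either both accepting — (q3, B), (q1, C), (q5, F), (q2, D) — or both non-accepting, so no string is accepted by exactly one of the machines: L(R) \ L(S) and L(S) \ L(R) are both empty.
Hence every string is accepted by R iff it is accepted by S, and the two languages coincide.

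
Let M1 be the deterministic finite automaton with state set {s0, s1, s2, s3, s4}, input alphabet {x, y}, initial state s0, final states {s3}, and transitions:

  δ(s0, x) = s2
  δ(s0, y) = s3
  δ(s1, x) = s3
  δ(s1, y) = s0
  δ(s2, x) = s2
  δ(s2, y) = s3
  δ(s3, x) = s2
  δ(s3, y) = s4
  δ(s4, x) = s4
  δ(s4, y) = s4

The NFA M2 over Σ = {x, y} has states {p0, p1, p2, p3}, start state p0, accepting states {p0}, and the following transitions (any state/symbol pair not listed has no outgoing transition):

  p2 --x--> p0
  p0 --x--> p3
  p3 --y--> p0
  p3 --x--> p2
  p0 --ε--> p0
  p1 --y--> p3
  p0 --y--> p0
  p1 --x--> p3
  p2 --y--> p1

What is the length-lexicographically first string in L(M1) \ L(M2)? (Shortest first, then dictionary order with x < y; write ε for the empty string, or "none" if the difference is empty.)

xxy

The string xxy is accepted by M1 but not by M2.
No shorter string lies in the difference, and xxy is the lexicographically first length-3 string in L(M1) \ L(M2).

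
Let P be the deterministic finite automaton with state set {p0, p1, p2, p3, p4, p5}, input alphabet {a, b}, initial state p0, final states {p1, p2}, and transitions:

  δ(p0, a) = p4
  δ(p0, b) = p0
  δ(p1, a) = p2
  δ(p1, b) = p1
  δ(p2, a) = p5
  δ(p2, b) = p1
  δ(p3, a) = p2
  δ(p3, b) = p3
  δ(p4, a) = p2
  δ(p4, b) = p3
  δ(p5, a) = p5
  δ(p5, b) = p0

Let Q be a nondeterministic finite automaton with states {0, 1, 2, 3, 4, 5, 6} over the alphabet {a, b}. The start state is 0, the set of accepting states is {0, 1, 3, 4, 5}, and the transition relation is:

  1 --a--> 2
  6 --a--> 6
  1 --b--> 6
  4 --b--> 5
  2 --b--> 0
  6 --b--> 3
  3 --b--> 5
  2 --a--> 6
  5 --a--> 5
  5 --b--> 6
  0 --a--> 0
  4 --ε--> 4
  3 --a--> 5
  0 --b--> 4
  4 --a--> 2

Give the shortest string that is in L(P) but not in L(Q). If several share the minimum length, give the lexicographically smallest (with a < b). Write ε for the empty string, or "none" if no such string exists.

The string aba is accepted by P but not by Q.
No shorter string lies in the difference, and aba is the lexicographically first length-3 string in L(P) \ L(Q).

aba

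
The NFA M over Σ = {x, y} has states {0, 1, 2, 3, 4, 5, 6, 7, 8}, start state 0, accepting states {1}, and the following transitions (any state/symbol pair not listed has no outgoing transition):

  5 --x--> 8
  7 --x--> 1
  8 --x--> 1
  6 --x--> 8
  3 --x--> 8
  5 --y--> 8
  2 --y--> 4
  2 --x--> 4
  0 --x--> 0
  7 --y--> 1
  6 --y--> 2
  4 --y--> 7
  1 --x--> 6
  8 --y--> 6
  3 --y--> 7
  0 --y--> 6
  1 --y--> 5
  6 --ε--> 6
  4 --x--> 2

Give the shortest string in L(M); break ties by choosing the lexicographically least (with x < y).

A breadth-first search from 0 reaches an accepting state first via the path 0 → 6 → 8 → 1 on input yxx.
No string of length < 3 is accepted (BFS exhausts all shorter strings without reaching an accepting state), and yxx is the lexicographically least accepting string of length 3.

yxx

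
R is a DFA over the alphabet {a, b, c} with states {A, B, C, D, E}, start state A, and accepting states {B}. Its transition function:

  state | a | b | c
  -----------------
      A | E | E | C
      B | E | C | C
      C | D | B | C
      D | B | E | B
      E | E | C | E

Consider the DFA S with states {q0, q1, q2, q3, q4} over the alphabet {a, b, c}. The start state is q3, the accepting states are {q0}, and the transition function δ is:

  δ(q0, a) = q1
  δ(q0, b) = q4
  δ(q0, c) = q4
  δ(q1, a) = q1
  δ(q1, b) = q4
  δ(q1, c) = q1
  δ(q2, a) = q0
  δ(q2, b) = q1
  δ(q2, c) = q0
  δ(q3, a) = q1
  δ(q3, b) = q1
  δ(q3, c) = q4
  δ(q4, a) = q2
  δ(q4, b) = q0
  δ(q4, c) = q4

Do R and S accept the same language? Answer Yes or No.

Exploring the product automaton R × S from the start pair (A, q3), following both machines on each input symbol, reaches 5 state pairs: (A, q3), (E, q1), (C, q4), (D, q2), (B, q0).
R accepts in {B} and S accepts in {q0}. In every reachable pair the two components are either both accepting — (B, q0) — or both non-accepting, so no string is accepted by exactly one of the machines: L(R) \ L(S) and L(S) \ L(R) are both empty.
Hence every string is accepted by R iff it is accepted by S, and the two languages coincide.

Yes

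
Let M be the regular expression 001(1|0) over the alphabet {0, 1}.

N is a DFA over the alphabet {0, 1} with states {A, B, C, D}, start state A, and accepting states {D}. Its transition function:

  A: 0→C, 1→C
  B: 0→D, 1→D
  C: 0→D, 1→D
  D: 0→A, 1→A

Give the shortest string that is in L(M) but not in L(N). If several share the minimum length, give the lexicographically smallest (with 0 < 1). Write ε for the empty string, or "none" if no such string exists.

The string 0010 is accepted by M but not by N.
No shorter string lies in the difference, and 0010 is the lexicographically first length-4 string in L(M) \ L(N).

0010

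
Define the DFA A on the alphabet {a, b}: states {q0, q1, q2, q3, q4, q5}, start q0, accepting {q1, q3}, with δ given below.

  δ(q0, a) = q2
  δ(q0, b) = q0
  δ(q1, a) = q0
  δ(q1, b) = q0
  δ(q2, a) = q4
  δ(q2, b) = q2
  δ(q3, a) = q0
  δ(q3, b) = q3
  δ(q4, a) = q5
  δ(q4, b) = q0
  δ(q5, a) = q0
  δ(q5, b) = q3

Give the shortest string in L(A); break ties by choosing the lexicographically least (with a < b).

A breadth-first search from q0 reaches an accepting state first via the path q0 → q2 → q4 → q5 → q3 on input aaab.
No string of length < 4 is accepted (BFS exhausts all shorter strings without reaching an accepting state), and aaab is the lexicographically least accepting string of length 4.

aaab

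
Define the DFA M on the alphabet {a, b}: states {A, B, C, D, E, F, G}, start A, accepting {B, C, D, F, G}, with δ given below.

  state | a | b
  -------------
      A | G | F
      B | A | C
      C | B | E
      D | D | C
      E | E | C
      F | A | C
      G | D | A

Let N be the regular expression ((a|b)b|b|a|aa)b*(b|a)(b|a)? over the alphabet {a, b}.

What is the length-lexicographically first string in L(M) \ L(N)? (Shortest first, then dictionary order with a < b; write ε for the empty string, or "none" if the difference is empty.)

The string a is accepted by M but not by N.
No shorter string lies in the difference, and a is the lexicographically first length-1 string in L(M) \ L(N).

a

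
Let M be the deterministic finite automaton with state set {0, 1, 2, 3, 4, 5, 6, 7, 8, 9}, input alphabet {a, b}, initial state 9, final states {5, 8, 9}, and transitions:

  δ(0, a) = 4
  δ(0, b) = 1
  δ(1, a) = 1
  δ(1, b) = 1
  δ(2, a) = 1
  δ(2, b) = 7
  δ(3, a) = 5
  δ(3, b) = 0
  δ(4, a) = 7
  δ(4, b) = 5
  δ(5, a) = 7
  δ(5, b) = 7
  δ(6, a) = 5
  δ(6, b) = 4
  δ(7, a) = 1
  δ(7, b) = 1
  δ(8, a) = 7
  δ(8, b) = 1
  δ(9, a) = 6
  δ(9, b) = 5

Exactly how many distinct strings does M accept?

The useful subgraph on states {4, 5, 6, 9} is acyclic, so L(M) is finite; the longest accepting path visits 4 useful states, giving maximum string length 3.
Counting accepting paths from 9 by length: 1 of length 0, 1 of length 1, 1 of length 2, 1 of length 3. Total 4.

4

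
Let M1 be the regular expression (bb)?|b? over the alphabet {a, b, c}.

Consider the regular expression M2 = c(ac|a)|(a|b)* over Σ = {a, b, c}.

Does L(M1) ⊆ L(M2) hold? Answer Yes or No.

Yes

Converting the expression M1 to a DFA (subset construction, then merging equivalent states) gives the minimal DFA with states {r0, r1, r2, r3}, start state r0, accepting states {r0, r2, r3} and transitions r0: a→r1, b→r2, c→r1; r1: a→r1, b→r1, c→r1; r2: a→r1, b→r3, c→r1; r3: a→r1, b→r1, c→r1.
Converting the expression M2 to a DFA (subset construction, then merging equivalent states) gives the minimal DFA with states {t0, t1, t2, t3, t4, t5}, start state t0, accepting states {t0, t1, t4, t5} and transitions t0: a→t1, b→t1, c→t2; t1: a→t1, b→t1, c→t3; t2: a→t4, b→t3, c→t3; t3: a→t3, b→t3, c→t3; t4: a→t3, b→t3, c→t5; t5: a→t3, b→t3, c→t3.
Exploring the product automaton M1 × M2 from the start pair (r0, t0), following both machines on each input symbol, reaches 8 state pairs: (r0, t0), (r1, t1), (r2, t1), (r1, t2), (r1, t3), (r3, t1), (r1, t4), (r1, t5).
M1 accepts in {r0, r2, r3} and M2 accepts in {t0, t1, t4, t5}. The reachable pairs whose M1-component is accepting are (r0, t0), (r2, t1), (r3, t1); in each of them the M2-component is accepting too, so the product for L(M1) \ L(M2) (M1-component accepting, M2-component rejecting) has no reachable accepting pair and the difference is empty.
Hence every string in L(M1) is also in L(M2).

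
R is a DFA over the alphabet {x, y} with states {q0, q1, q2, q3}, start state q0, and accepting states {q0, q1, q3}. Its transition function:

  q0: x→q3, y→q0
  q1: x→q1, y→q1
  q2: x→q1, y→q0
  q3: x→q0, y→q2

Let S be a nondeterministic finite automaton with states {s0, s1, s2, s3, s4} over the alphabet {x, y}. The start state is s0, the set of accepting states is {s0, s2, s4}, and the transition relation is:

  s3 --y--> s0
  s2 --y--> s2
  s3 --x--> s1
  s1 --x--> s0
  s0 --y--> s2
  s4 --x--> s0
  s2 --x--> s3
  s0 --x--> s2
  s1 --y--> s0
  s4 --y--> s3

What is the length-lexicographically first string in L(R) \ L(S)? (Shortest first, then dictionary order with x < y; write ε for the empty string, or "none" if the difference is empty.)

The string xx is accepted by R but not by S.
No shorter string lies in the difference, and xx is the lexicographically first length-2 string in L(R) \ L(S).

xx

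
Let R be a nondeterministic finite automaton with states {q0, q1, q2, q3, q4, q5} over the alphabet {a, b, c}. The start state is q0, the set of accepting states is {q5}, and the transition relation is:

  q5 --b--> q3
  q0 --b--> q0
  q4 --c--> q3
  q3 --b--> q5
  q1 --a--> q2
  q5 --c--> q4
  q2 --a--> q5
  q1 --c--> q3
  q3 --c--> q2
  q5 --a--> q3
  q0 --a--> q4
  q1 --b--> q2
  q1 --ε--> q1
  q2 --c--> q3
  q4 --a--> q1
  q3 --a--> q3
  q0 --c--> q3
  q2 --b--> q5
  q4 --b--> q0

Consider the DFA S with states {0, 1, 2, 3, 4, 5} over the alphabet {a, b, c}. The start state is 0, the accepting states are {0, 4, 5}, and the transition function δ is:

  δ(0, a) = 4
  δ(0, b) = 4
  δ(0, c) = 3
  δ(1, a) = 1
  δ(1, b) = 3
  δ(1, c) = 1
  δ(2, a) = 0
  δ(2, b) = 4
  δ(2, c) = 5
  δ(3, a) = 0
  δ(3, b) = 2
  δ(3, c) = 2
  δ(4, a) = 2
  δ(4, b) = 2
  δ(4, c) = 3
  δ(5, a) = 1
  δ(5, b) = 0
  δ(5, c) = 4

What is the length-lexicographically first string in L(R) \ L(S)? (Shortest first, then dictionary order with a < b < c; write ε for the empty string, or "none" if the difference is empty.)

The string cb is accepted by R but not by S.
No shorter string lies in the difference, and cb is the lexicographically first length-2 string in L(R) \ L(S).

cb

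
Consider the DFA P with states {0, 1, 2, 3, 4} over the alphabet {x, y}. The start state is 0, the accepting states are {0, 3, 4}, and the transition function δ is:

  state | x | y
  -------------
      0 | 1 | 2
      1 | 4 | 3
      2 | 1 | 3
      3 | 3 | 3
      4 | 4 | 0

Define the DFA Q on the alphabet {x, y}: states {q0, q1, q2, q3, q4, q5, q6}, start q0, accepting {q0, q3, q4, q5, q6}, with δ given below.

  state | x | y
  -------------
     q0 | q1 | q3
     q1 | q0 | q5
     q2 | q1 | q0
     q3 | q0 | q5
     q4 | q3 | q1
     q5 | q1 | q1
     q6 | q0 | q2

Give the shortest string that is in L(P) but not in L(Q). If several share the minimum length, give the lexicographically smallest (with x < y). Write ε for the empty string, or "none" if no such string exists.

xxx

The string xxx is accepted by P but not by Q.
No shorter string lies in the difference, and xxx is the lexicographically first length-3 string in L(P) \ L(Q).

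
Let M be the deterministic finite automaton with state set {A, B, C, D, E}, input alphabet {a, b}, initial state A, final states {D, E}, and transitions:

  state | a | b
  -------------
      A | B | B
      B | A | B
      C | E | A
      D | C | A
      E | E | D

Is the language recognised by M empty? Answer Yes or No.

Yes

The states reachable from the start state are {A, B}.
None of the accepting states {D, E} is reachable, so no string is accepted and L(M) = ∅.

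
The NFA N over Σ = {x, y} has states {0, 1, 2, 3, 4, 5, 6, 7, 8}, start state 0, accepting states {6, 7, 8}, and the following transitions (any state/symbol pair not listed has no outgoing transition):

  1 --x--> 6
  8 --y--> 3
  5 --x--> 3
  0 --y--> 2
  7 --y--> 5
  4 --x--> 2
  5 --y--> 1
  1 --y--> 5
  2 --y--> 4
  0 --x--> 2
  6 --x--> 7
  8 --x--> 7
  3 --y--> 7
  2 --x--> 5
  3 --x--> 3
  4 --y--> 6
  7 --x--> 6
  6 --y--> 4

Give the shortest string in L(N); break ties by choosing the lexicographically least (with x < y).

xyy

A breadth-first search from 0 reaches an accepting state first via the path 0 → 2 → 4 → 6 on input xyy.
No string of length < 3 is accepted (BFS exhausts all shorter strings without reaching an accepting state), and xyy is the lexicographically least accepting string of length 3.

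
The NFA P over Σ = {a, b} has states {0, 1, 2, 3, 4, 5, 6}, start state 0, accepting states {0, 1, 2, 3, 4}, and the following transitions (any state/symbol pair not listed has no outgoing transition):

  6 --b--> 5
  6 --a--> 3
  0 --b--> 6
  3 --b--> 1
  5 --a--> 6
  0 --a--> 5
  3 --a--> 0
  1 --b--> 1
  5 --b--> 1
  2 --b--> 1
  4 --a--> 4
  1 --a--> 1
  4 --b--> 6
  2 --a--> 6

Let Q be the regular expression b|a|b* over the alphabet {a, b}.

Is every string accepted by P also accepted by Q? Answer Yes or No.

No

The string ab is in L(P) but not in L(Q).
So L(P) ⊄ L(Q).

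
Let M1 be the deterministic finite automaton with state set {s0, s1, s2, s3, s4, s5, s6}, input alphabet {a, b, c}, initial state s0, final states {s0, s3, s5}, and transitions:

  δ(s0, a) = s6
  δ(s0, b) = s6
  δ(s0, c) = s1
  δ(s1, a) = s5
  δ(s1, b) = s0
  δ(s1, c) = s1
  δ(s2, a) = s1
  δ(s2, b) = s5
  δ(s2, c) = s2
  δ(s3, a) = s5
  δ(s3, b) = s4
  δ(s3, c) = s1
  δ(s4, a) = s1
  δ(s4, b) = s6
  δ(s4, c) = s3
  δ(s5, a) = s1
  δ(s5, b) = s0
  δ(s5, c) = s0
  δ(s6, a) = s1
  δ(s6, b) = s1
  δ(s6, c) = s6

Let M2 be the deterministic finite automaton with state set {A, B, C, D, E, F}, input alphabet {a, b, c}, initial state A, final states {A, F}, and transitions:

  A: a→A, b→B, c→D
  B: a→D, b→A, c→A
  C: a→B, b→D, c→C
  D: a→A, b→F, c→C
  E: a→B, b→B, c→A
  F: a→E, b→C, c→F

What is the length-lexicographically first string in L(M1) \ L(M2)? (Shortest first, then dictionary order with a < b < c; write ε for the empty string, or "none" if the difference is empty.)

aab

The string aab is accepted by M1 but not by M2.
No shorter string lies in the difference, and aab is the lexicographically first length-3 string in L(M1) \ L(M2).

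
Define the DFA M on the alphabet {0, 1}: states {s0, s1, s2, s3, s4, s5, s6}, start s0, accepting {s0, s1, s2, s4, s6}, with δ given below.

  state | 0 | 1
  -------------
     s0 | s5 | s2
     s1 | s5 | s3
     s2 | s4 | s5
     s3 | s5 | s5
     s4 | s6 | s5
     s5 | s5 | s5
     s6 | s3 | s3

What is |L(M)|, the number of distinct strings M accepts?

4

The useful subgraph on states {s0, s2, s4, s6} is acyclic, so L(M) is finite; the longest accepting path visits 4 useful states, giving maximum string length 3.
Counting accepting paths from s0 by length: 1 of length 0, 1 of length 1, 1 of length 2, 1 of length 3. Total 4.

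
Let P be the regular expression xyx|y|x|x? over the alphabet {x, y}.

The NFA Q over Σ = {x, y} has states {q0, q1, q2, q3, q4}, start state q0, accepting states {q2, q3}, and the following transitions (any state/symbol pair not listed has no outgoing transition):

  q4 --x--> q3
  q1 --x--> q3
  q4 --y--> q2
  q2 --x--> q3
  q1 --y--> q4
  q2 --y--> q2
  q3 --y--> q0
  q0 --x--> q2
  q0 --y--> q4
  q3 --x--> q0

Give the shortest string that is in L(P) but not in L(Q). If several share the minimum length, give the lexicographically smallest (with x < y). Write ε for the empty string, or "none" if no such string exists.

The empty string ε is accepted by P but not by Q.
Since ε is the unique shortest string, it is the required witness.

ε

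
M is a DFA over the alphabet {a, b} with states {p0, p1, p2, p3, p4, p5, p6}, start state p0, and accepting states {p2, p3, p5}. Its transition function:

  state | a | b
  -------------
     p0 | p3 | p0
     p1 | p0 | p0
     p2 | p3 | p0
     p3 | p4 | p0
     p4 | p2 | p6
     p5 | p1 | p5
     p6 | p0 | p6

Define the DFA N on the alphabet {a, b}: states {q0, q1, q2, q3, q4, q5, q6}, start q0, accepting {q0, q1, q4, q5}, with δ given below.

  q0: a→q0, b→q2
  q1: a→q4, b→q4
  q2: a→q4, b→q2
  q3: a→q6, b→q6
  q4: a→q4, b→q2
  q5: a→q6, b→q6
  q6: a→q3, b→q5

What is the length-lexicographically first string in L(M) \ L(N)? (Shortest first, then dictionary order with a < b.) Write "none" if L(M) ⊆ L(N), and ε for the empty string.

none

Exploring the product automaton M × N from the start pair (p0, q0), following both machines on each input symbol, reaches 10 state pairs: (p0, q0), (p3, q0), (p0, q2), (p4, q0), (p3, q4), (p2, q0), (p6, q2), (p4, q4), (p0, q4), (p2, q4).
M accepts in {p2, p3, p5} and N accepts in {q0, q1, q4, q5}. The reachable pairs whose M-component is accepting are (p3, q0), (p3, q4), (p2, q0), (p2, q4); in each of them the N-component is accepting too, so the product for L(M) \ L(N) (M-component accepting, N-component rejecting) has no reachable accepting pair and the difference is empty.
So every string accepted by M is also accepted by N: L(M) \ L(N) = ∅ and there is no such string.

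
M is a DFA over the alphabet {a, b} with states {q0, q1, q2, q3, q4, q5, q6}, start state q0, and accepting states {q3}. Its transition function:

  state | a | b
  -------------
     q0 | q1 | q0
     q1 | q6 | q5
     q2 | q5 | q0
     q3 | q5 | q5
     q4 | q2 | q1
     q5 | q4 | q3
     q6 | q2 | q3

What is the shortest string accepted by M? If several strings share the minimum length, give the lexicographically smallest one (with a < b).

aab

A breadth-first search from q0 reaches an accepting state first via the path q0 → q1 → q6 → q3 on input aab.
No string of length < 3 is accepted (BFS exhausts all shorter strings without reaching an accepting state), and aab is the lexicographically least accepting string of length 3.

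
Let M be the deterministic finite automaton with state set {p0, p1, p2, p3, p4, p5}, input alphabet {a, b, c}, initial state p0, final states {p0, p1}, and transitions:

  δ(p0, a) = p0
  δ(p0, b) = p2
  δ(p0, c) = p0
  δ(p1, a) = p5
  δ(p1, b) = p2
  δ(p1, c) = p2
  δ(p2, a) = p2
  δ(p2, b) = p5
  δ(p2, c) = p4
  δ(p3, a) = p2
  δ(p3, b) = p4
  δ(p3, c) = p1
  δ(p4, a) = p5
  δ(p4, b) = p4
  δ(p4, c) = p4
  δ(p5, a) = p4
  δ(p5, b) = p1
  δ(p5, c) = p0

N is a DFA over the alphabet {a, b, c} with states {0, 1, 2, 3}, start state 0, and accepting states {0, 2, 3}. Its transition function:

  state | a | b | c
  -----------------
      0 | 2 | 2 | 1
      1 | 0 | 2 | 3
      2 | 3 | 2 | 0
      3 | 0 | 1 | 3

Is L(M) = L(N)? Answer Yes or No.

The string c is accepted by M but rejected by N.
So L(M) ≠ L(N).

No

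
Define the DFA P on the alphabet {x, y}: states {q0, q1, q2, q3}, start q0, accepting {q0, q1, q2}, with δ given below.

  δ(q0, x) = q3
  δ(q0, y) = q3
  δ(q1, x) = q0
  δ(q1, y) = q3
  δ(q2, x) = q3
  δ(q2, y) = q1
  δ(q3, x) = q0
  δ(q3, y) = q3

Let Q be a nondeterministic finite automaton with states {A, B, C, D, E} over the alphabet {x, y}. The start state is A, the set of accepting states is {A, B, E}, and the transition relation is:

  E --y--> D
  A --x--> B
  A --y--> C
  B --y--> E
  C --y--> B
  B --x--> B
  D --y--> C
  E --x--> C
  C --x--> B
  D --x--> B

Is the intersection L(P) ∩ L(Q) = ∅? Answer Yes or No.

No

The empty string ε is accepted by both P and Q.
Hence L(P) ∩ L(Q) ≠ ∅.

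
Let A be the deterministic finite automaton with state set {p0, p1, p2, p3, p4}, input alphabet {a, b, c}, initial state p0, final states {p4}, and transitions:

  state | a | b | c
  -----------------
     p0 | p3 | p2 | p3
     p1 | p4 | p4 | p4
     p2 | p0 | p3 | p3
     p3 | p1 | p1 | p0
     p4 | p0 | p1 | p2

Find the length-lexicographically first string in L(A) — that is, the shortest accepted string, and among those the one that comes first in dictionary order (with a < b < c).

A breadth-first search from p0 reaches an accepting state first via the path p0 → p3 → p1 → p4 on input aaa.
No string of length < 3 is accepted (BFS exhausts all shorter strings without reaching an accepting state), and aaa is the lexicographically least accepting string of length 3.

aaa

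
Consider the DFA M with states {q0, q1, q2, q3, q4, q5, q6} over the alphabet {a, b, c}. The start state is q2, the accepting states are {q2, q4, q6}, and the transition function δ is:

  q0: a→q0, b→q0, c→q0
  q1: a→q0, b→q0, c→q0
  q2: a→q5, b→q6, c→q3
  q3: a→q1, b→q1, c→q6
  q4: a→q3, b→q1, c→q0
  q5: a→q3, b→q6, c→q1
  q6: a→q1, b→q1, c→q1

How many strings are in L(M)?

The useful subgraph on states {q2, q3, q5, q6} is acyclic, so L(M) is finite; the longest accepting path visits 4 useful states, giving maximum string length 3.
Counting accepting paths from q2 by length: 1 of length 0, 1 of length 1, 2 of length 2, 1 of length 3. Total 5.

5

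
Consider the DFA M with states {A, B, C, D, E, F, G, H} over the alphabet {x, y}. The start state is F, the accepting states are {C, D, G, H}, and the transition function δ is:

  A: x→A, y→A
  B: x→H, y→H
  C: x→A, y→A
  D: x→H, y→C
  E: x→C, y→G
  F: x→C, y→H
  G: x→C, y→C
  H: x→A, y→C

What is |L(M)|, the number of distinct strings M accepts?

The useful subgraph on states {C, F, H} is acyclic, so L(M) is finite; the longest accepting path visits 3 useful states, giving maximum string length 2.
Counting accepting paths from F by length: 2 of length 1, 1 of length 2. Total 3.

3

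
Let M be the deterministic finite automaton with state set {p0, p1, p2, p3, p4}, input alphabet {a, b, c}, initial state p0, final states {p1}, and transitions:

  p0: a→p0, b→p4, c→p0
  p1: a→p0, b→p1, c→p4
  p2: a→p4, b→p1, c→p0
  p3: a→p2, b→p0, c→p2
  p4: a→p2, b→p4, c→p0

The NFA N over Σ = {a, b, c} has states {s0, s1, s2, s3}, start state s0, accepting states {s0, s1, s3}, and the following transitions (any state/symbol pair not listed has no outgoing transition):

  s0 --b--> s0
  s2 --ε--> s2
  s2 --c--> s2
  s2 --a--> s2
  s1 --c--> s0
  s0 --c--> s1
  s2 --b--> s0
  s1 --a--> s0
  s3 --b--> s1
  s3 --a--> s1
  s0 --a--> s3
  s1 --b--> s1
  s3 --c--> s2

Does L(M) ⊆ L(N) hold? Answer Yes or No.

Yes

Exploring the product automaton M × N from the start pair (p0, s0), following both machines on each input symbol, reaches 12 state pairs: (p0, s0), (p0, s3), (p4, s0), (p0, s1), (p4, s1), (p0, s2), (p2, s3), (p2, s0), (p1, s1), (p4, s3), (p1, s0), (p2, s1).
M accepts in {p1} and N accepts in {s0, s1, s3}. The reachable pairs whose M-component is accepting are (p1, s1), (p1, s0); in each of them the N-component is accepting too, so the product for L(M) \ L(N) (M-component accepting, N-component rejecting) has no reachable accepting pair and the difference is empty.
Hence every string in L(M) is also in L(N).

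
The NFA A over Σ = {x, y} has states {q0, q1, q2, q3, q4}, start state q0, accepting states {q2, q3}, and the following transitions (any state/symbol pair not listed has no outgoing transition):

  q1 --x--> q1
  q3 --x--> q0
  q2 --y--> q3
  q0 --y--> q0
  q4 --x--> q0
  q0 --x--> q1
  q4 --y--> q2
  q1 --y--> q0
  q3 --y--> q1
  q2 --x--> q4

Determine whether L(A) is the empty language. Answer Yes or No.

Yes

The states reachable from the start state are {q0, q1}.
None of the accepting states {q2, q3} is reachable, so no string is accepted and L(A) = ∅.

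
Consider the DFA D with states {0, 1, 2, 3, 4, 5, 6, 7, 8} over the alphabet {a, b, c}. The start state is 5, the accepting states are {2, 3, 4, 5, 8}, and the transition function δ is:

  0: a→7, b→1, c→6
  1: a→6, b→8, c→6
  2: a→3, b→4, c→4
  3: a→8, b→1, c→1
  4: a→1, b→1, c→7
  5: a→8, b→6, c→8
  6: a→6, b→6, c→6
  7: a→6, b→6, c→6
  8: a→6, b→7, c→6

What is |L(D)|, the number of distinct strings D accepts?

The useful subgraph on states {5, 8} is acyclic, so L(D) is finite; the longest accepting path visits 2 useful states, giving maximum string length 1.
Counting accepting paths from 5 by length: 1 of length 0, 2 of length 1. Total 3.

3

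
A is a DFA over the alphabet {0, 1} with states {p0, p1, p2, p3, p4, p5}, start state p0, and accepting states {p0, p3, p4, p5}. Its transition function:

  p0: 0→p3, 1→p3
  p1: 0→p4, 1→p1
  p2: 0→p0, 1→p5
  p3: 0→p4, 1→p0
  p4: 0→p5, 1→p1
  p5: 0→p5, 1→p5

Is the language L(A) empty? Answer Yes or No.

The empty string ε is accepted: the run p0 ends in the accepting state p0.
Since at least one string is accepted, L(A) is not empty.

No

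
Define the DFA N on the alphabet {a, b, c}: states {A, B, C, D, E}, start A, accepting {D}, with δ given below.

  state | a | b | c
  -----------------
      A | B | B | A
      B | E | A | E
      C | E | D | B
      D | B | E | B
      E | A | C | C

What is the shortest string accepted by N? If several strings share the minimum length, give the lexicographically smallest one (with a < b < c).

aabb

A breadth-first search from A reaches an accepting state first via the path A → B → E → C → D on input aabb.
No string of length < 4 is accepted (BFS exhausts all shorter strings without reaching an accepting state), and aabb is the lexicographically least accepting string of length 4.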